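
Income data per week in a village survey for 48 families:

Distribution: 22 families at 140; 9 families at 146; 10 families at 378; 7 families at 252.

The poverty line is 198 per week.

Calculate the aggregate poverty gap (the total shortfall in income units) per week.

1744

Incomes under z: 22×140, 9×146 (q = 31 of N = 48).
Individual gaps: 22×(198−140) = 1276; 9×(198−146) = 468.
Aggregate gap = 1744.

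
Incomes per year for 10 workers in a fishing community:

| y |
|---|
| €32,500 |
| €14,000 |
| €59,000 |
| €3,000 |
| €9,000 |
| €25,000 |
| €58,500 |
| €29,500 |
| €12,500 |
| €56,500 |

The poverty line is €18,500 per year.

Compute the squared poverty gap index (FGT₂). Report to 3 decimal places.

0.113

Below z: €3,000, €9,000, €12,500, €14,000 (q = 4 of N = 10).
Shortfall ratios: (18500−3000)/18500 = 0.8378; (18500−9000)/18500 = 0.5135; (18500−12500)/18500 = 0.3243; (18500−14000)/18500 = 0.2432.
Squared: 0.7020; 0.2637; 0.1052; 0.0592.
Sum = 1.130022; P₂ = 1.130022 / 10 = 0.113.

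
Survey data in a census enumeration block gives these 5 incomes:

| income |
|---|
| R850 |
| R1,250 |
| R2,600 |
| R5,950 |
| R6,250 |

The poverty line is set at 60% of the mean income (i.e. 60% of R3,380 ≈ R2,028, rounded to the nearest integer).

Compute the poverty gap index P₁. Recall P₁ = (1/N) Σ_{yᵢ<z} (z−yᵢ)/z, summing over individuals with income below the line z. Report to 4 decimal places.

0.1929

Incomes under z: R850, R1,250 (q = 2 of N = 5).
Normalized shortfalls: (2028−850)/2028 = 0.5809; (2028−1250)/2028 = 0.3836.
Σ = 0.964497. Dividing by the full population N = 5 gives P₁ = 0.1929.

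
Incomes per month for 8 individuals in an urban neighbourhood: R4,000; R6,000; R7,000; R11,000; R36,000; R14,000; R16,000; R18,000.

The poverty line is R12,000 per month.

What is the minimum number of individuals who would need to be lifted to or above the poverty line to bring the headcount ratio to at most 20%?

Currently q = 4 of N = 8 are below the line (H = 0.500).
A headcount ratio of at most 20% allows at most ⌊0.20 × 8⌋ = 1 poor individuals.
So at least 4 − 1 = 3 must be lifted.

3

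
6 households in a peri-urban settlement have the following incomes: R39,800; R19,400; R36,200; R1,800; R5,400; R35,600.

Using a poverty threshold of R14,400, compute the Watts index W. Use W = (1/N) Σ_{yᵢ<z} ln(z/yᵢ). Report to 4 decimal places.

0.5100

Below z: R1,800, R5,400 (q = 2 of N = 6).
Log gaps: ln(14400/1800) = 2.0794; ln(14400/5400) = 0.9808.
W = 3.060271 / 6 = 0.5100.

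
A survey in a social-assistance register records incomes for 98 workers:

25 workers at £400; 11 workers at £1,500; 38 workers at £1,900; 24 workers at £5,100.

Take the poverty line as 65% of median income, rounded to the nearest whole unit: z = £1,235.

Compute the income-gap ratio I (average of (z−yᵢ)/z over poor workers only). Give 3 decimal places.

0.676

Below the line: 25×£400 (q = 25 of N = 98).
Relative gaps: 0.6761 (×25); sum = 16.902834.
The income-gap ratio divides by q (the poor only): 16.902834 / 25 = 0.676.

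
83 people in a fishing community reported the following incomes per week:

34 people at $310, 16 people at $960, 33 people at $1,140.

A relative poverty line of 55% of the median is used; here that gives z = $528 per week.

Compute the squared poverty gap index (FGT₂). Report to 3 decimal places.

0.070

Below the line: 34×$310 (q = 34 of N = 83).
Relative gaps: (528−310)/528 = 0.4129 (×34).
Squared: 0.1705 (×34).
Sum = 5.795942; P₂ = 5.795942 / 83 = 0.070.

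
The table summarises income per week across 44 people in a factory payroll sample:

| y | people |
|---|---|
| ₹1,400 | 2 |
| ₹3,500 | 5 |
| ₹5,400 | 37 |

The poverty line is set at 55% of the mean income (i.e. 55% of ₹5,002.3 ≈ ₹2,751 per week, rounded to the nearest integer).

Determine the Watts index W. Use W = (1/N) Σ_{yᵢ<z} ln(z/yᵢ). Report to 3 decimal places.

0.031

Below z: 2×₹1,400 (q = 2 of N = 44).
ln(z/y) terms: ln(2751/1400) = 0.6755 (×2).
W = 1.350984 / 44 = 0.031.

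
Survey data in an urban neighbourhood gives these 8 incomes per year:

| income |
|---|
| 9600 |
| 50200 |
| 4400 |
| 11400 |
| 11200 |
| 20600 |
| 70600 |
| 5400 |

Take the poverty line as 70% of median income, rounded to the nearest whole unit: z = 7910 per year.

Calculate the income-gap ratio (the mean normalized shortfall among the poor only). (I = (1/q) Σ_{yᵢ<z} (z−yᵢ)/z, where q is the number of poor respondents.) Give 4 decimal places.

0.3805

Poor units: 4400, 5400 (q = 2 of N = 8).
Shortfall ratios (z−y)/z: 0.4437, 0.3173; sum = 0.761062.
I averages over the q = 2 poor units only: 0.761062 / 2 = 0.3805.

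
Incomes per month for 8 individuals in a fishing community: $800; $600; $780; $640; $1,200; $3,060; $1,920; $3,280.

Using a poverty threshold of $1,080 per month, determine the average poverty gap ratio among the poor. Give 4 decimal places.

Incomes under z: $600, $640, $780, $800 (q = 4 of N = 8).
Shortfall ratios (z−y)/z: 0.4444, 0.4074, 0.2778, 0.2593; sum = 1.388889.
The income-gap ratio divides by q (the poor only): 1.388889 / 4 = 0.3472.

0.3472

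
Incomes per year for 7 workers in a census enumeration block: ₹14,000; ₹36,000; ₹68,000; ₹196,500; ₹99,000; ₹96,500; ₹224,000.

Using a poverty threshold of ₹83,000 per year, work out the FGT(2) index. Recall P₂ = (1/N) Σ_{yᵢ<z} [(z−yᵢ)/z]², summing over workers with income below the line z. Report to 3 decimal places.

0.149

Below the line: ₹14,000, ₹36,000, ₹68,000 (q = 3 of N = 7).
Gap ratios (z−y)/z: (83000−14000)/83000 = 0.8313; (83000−36000)/83000 = 0.5663; (83000−68000)/83000 = 0.1807.
Squared: 0.6911; 0.3207; 0.0327.
Sum = 1.044419; P₂ = 1.044419 / 7 = 0.149.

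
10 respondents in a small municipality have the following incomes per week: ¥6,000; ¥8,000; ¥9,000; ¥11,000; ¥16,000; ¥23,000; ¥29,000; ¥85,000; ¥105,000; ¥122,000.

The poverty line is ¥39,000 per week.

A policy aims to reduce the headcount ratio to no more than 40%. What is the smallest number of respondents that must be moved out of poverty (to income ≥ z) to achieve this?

3

7 of the 10 respondents are poor, so H = 7/10 = 0.700.
A headcount ratio of at most 40% allows at most ⌊0.40 × 10⌋ = 4 poor respondents.
So at least 7 − 4 = 3 must be lifted.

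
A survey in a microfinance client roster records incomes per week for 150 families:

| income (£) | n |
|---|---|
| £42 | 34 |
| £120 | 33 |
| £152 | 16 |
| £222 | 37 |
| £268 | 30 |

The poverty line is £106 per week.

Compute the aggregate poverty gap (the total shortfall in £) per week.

£2,176

Below z: 34×£42 (q = 34 of N = 150).
Individual gaps: 34×(106−42) = 2176.
Aggregate gap = £2,176.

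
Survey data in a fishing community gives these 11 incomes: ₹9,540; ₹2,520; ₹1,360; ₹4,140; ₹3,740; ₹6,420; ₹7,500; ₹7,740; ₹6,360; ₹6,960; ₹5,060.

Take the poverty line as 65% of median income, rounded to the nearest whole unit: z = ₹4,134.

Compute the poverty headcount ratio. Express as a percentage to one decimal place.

27.3%

3 of the 11 people have income below ₹4,134.
H = 3/11 = 27.3%.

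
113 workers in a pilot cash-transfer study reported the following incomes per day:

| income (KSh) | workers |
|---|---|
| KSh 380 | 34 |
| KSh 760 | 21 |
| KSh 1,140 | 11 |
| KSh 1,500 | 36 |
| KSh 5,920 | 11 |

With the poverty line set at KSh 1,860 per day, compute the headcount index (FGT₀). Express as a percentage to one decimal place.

102 of the 113 workers have income below KSh 1,860.
H = 102/113 = 90.3%.

90.3%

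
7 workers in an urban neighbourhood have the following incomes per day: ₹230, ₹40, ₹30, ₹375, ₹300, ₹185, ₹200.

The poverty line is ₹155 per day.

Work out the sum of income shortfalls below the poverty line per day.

₹240

Below the line: ₹30, ₹40 (q = 2 of N = 7).
Individual gaps: 155−30 = 125; 155−40 = 115.
Aggregate gap = ₹240.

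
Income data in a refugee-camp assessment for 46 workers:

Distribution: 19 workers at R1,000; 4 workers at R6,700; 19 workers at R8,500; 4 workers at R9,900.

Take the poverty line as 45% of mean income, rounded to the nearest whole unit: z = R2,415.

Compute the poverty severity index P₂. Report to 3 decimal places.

Incomes under z: 19×R1,000 (q = 19 of N = 46).
Gap ratios (z−y)/z: (2415−1000)/2415 = 0.5859 (×19).
Squared: 0.3433 (×19).
Sum = 6.522772; P₂ = 6.522772 / 46 = 0.142.

0.142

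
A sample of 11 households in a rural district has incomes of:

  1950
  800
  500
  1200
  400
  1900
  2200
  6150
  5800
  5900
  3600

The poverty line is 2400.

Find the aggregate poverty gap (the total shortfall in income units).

Incomes under z: 400, 500, 800, 1200, 1900, 1950, 2200 (q = 7 of N = 11).
Individual gaps: 2400−400 = 2000; 2400−500 = 1900; 2400−800 = 1600; 2400−1200 = 1200; 2400−1900 = 500; 2400−1950 = 450; 2400−2200 = 200.
Aggregate gap = 7850.

7850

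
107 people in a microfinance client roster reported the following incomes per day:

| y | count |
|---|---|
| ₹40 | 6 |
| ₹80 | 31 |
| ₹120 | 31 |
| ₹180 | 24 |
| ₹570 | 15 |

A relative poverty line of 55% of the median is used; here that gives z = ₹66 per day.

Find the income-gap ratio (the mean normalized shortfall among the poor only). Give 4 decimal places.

0.3939

Incomes under z: 6×₹40 (q = 6 of N = 107).
Shortfall ratios (z−y)/z: 0.3939 (×6); sum = 2.363636.
The income-gap ratio divides by q (the poor only): 2.363636 / 6 = 0.3939.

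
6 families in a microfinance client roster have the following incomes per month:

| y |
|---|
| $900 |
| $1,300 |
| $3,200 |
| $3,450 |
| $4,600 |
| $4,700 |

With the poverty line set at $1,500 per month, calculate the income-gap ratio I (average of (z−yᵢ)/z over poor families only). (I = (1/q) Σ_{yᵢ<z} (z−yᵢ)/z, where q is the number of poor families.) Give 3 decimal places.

Poor units: $900, $1,300 (q = 2 of N = 6).
Shortfall ratios (z−y)/z: 0.4000, 0.1333; sum = 0.533333.
I averages over the q = 2 poor units only: 0.533333 / 2 = 0.267.

0.267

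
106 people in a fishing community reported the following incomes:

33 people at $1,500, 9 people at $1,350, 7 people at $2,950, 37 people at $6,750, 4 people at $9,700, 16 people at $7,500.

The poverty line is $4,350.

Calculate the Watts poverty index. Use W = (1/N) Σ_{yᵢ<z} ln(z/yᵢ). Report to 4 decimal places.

Poor units: 9×$1,350, 33×$1,500, 7×$2,950 (q = 49 of N = 106).
Log gaps: ln(4350/1350) = 1.1701 (×9); ln(4350/1500) = 1.0647 (×33); ln(4350/2950) = 0.3884 (×7).
W = 48.384690 / 106 = 0.4565.

0.4565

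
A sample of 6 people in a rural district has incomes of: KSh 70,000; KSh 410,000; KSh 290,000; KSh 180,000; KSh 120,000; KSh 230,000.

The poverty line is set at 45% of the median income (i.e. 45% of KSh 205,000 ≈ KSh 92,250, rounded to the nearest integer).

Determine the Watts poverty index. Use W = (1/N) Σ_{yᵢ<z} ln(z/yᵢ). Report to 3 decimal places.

Below the line: KSh 70,000 (q = 1 of N = 6).
Log gaps: ln(92250/70000) = 0.2760.
W = 0.276007 / 6 = 0.046.

0.046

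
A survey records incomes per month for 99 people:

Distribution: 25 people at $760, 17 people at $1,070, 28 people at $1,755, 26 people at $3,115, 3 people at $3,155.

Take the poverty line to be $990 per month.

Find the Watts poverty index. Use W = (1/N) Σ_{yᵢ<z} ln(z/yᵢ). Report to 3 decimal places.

0.067

Poor units: 25×$760 (q = 25 of N = 99).
Log gaps: ln(990/760) = 0.2644 (×25).
W = 6.609663 / 99 = 0.067.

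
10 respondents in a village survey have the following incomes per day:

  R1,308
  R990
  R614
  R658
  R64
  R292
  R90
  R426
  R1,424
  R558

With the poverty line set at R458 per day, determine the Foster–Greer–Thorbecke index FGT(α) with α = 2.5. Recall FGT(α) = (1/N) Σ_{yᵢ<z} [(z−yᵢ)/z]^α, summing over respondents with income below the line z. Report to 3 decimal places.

0.135

Poor units: R64, R90, R292, R426 (q = 4 of N = 10).
Shortfall ratios: (458−64)/458 = 0.8603; (458−90)/458 = 0.8035; (458−292)/458 = 0.3624; (458−426)/458 = 0.0699.
Raised to α = 2.5: 0.68640; 0.57870; 0.07909; 0.00129.
Sum = 1.345480; FGT(2.5) = 1.345480 / 10 = 0.135.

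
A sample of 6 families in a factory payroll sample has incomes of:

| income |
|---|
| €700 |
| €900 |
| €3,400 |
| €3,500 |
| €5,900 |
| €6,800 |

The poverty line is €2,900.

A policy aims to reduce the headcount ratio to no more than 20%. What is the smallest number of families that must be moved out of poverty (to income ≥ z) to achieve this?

Currently q = 2 of N = 6 are below the line (H = 0.333).
A headcount ratio of at most 20% allows at most ⌊0.20 × 6⌋ = 1 poor families.
So at least 2 − 1 = 1 must be lifted.

1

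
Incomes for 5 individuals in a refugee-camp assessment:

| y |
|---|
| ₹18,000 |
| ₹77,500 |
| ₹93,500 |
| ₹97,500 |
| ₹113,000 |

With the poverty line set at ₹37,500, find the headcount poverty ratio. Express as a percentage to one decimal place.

1 of the 5 individuals have income below ₹37,500.
H = 1/5 = 20.0%.

20.0%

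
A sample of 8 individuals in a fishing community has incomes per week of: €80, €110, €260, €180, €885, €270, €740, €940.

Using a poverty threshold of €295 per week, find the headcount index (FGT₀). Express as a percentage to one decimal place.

5 of the 8 individuals have income below €295.
H = 5/8 = 62.5%.

62.5%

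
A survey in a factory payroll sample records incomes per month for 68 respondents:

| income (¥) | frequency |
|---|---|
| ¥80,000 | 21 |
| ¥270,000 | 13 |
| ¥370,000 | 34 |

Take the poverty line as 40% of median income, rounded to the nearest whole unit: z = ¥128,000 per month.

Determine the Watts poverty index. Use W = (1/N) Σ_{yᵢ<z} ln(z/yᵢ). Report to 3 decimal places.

Below z: 21×¥80,000 (q = 21 of N = 68).
Log gaps: ln(128000/80000) = 0.4700 (×21).
W = 9.870076 / 68 = 0.145.

0.145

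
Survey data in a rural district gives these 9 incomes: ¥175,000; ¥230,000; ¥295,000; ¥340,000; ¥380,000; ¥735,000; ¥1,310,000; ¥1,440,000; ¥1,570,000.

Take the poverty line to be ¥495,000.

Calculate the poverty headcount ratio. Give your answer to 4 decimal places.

0.5556

5 of the 9 respondents have income below ¥495,000.
H = 5/9 = 0.5556.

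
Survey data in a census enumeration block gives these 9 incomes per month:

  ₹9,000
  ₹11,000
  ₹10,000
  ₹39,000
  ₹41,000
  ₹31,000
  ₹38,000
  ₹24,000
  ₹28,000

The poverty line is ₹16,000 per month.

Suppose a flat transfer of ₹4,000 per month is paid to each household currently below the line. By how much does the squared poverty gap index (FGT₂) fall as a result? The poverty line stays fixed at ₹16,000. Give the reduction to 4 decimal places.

0.0417

Before: below the line — ₹9,000, ₹10,000, ₹11,000; squared poverty gap index (FGT₂) = 0.047743.
After the ₹4,000 transfer: below the line — ₹13,000, ₹14,000, ₹15,000; squared poverty gap index (FGT₂) = 0.006076.
Reduction = 0.047743 − 0.006076 = 0.0417.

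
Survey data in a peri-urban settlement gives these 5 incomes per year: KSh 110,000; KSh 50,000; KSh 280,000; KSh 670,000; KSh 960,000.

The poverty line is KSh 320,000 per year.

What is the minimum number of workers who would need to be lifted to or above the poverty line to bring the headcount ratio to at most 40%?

Currently q = 3 of N = 5 are below the line (H = 0.600).
A headcount ratio of at most 40% allows at most ⌊0.40 × 5⌋ = 2 poor workers.
So at least 3 − 2 = 1 must be lifted.

1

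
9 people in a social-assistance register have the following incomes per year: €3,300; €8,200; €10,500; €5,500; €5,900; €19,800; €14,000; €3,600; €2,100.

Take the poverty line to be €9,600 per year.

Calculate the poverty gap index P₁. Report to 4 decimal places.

0.3356

Below z: €2,100, €3,300, €3,600, €5,500, €5,900, €8,200 (q = 6 of N = 9).
Normalized shortfalls: (9600−2100)/9600 = 0.7812; (9600−3300)/9600 = 0.6562; (9600−3600)/9600 = 0.6250; (9600−5500)/9600 = 0.4271; (9600−5900)/9600 = 0.3854; (9600−8200)/9600 = 0.1458.
Σ = 3.020833. Dividing by the full population N = 9 gives P₁ = 0.3356.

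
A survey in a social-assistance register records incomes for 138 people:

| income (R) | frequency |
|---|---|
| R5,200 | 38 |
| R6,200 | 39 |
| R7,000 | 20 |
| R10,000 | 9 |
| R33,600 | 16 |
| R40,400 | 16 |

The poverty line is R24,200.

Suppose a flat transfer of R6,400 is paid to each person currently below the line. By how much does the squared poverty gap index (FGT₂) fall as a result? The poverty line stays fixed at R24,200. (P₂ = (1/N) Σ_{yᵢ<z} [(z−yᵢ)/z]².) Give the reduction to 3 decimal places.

0.247

Before: below the line — 38×R5,200, 39×R6,200, 20×R7,000, 9×R10,000; squared poverty gap index (FGT₂) = 0.42176.
After the R6,400 transfer: below the line — 38×R11,600, 39×R12,600, 20×R13,400, 9×R16,400; squared poverty gap index (FGT₂) = 0.17522.
Reduction = 0.42176 − 0.17522 = 0.247.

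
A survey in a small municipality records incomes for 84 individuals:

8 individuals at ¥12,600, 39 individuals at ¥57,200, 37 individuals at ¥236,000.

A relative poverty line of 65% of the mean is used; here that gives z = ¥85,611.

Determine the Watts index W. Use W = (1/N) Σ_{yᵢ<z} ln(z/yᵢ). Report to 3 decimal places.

0.370

Below the line: 8×¥12,600, 39×¥57,200 (q = 47 of N = 84).
Log gaps: ln(85611/12600) = 1.9161 (×8); ln(85611/57200) = 0.4033 (×39).
W = 31.056071 / 84 = 0.370.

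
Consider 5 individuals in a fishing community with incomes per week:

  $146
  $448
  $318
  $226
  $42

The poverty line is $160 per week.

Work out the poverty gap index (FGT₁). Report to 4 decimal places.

Below the line: $42, $146 (q = 2 of N = 5).
Normalized shortfalls: (160−42)/160 = 0.7375; (160−146)/160 = 0.0875.
Σ = 0.825000. Dividing by the full population N = 5 gives P₁ = 0.1650.

0.1650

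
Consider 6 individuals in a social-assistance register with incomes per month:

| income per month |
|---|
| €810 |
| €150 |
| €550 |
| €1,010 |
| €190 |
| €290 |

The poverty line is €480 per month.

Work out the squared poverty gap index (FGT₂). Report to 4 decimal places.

Incomes under z: €150, €190, €290 (q = 3 of N = 6).
Normalized shortfalls: (480−150)/480 = 0.6875; (480−190)/480 = 0.6042; (480−290)/480 = 0.3958.
Squared: 0.4727; 0.3650; 0.1567.
Sum = 0.994358; P₂ = 0.994358 / 6 = 0.1657.

0.1657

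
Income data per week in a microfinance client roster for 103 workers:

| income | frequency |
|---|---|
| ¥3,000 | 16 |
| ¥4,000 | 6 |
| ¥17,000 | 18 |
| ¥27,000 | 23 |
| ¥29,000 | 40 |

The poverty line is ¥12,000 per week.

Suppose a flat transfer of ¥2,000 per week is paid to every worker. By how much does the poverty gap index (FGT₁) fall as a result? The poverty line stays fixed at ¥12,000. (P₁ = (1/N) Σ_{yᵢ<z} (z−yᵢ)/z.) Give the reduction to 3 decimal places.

0.036

Before: below the line — 16×¥3,000, 6×¥4,000; poverty gap index (FGT₁) = 0.15534.
After the ¥2,000 transfer: below the line — 16×¥5,000, 6×¥6,000; poverty gap index (FGT₁) = 0.11974.
Reduction = 0.15534 − 0.11974 = 0.036.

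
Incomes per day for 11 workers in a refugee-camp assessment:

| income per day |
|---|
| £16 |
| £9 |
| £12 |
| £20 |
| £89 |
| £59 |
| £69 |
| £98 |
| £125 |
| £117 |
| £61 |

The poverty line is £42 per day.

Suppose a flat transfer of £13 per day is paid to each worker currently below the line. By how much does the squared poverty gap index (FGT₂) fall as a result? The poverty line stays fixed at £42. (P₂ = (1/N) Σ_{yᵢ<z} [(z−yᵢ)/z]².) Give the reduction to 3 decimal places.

Before: below the line — £9, £12, £16, £20; squared poverty gap index (FGT₂) = 0.16229.
After the £13 transfer: below the line — £22, £25, £29, £33; squared poverty gap index (FGT₂) = 0.04839.
Reduction = 0.16229 − 0.04839 = 0.114.

0.114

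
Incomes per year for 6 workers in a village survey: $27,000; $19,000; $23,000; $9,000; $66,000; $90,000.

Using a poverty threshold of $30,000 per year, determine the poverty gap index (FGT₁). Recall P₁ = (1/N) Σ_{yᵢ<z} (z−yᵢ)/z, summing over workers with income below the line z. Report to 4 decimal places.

0.2333

Poor units: $9,000, $19,000, $23,000, $27,000 (q = 4 of N = 6).
Gap ratios (z−y)/z: (30000−9000)/30000 = 0.7000; (30000−19000)/30000 = 0.3667; (30000−23000)/30000 = 0.2333; (30000−27000)/30000 = 0.1000.
Sum of shortfalls = 1.400000; P₁ averages over all N: 1.400000 / 6 = 0.2333.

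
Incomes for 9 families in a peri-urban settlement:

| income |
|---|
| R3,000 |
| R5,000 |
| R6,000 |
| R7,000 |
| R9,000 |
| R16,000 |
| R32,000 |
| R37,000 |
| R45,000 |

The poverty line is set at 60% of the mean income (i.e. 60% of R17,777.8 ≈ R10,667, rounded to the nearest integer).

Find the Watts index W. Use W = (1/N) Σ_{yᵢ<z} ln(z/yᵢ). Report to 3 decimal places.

Below z: R3,000, R5,000, R6,000, R7,000, R9,000 (q = 5 of N = 9).
Log shortfalls: ln(10667/3000) = 1.2685; ln(10667/5000) = 0.7577; ln(10667/6000) = 0.5754; ln(10667/7000) = 0.4212; ln(10667/9000) = 0.1699.
W = 3.192830 / 9 = 0.355.

0.355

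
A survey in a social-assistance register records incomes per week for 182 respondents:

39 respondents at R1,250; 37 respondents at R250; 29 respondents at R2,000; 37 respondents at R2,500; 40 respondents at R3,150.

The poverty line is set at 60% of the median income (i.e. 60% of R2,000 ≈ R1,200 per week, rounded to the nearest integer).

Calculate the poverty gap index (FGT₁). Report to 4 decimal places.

Below z: 37×R250 (q = 37 of N = 182).
Normalized shortfalls: (1200−250)/1200 = 0.7917 (×37).
Σ = 29.291667. Dividing by the full population N = 182 gives P₁ = 0.1609.

0.1609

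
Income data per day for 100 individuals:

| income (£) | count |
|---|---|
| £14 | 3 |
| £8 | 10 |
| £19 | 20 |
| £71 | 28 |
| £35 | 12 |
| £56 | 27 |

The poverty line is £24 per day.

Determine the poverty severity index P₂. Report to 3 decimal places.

0.058

Poor units: 10×£8, 3×£14, 20×£19 (q = 33 of N = 100).
Shortfall ratios: (24−8)/24 = 0.6667 (×10); (24−14)/24 = 0.4167 (×3); (24−19)/24 = 0.2083 (×20).
Squared: 0.4444 (×10); 0.1736 (×3); 0.0434 (×20).
Sum = 5.833333; P₂ = 5.833333 / 100 = 0.058.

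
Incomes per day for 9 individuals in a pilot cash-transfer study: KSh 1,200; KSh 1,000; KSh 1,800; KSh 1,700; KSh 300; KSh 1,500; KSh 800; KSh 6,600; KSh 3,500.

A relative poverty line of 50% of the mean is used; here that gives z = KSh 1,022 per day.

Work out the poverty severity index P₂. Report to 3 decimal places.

0.061

Below the line: KSh 300, KSh 800, KSh 1,000 (q = 3 of N = 9).
Normalized shortfalls: (1022−300)/1022 = 0.7065; (1022−800)/1022 = 0.2172; (1022−1000)/1022 = 0.0215.
Squared: 0.4991; 0.0472; 0.0005.
Sum = 0.546731; P₂ = 0.546731 / 9 = 0.061.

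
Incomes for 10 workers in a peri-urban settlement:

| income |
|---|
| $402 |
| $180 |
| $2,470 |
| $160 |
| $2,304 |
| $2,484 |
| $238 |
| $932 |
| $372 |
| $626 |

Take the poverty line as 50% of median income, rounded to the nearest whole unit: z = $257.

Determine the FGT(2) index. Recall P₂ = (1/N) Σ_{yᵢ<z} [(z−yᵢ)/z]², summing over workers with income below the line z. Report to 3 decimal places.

Incomes under z: $160, $180, $238 (q = 3 of N = 10).
Shortfall ratios: (257−160)/257 = 0.3774; (257−180)/257 = 0.2996; (257−238)/257 = 0.0739.
Squared: 0.1425; 0.0898; 0.0055.
Sum = 0.237687; P₂ = 0.237687 / 10 = 0.024.

0.024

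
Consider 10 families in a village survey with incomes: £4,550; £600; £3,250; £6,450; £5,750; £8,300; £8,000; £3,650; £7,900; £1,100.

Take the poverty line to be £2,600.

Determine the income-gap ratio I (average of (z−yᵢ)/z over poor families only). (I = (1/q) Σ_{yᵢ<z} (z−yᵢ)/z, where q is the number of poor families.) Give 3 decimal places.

Below the line: £600, £1,100 (q = 2 of N = 10).
Relative gaps: 0.7692, 0.5769; sum = 1.346154.
I averages over the q = 2 poor units only: 1.346154 / 2 = 0.673.

0.673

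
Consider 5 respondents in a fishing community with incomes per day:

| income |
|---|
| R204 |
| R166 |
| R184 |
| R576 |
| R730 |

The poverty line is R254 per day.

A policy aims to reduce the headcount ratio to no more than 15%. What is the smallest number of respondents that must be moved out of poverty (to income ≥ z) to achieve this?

3 of the 5 respondents are poor, so H = 3/5 = 0.600.
A headcount ratio of at most 15% allows at most ⌊0.15 × 5⌋ = 0 poor respondents.
So at least 3 − 0 = 3 must be lifted.

3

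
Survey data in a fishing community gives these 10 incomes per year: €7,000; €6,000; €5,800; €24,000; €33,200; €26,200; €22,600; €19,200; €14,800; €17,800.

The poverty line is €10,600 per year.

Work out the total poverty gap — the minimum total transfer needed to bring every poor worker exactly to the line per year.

€13,000

Poor units: €5,800, €6,000, €7,000 (q = 3 of N = 10).
Individual gaps: 10600−5800 = 4800; 10600−6000 = 4600; 10600−7000 = 3600.
Aggregate gap = €13,000.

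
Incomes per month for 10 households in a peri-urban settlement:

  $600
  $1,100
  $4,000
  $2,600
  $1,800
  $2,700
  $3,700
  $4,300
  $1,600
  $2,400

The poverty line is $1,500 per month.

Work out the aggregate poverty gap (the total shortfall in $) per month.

Poor units: $600, $1,100 (q = 2 of N = 10).
Individual gaps: 1500−600 = 900; 1500−1100 = 400.
Aggregate gap = $1,300.

$1,300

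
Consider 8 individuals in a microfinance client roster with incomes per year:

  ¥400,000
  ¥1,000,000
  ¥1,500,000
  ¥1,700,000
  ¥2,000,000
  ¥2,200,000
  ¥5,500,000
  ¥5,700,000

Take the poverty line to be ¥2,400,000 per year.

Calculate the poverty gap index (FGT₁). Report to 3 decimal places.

Below z: ¥400,000, ¥1,000,000, ¥1,500,000, ¥1,700,000, ¥2,000,000, ¥2,200,000 (q = 6 of N = 8).
Shortfall ratios: (2400000−400000)/2400000 = 0.8333; (2400000−1000000)/2400000 = 0.5833; (2400000−1500000)/2400000 = 0.3750; (2400000−1700000)/2400000 = 0.2917; (2400000−2000000)/2400000 = 0.1667; (2400000−2200000)/2400000 = 0.0833.
Σ = 2.333333. Dividing by the full population N = 8 gives P₁ = 0.292.

0.292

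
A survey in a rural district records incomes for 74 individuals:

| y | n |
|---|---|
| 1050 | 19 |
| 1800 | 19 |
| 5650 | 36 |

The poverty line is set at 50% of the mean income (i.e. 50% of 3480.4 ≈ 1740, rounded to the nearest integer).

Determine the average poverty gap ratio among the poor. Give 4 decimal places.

Below the line: 19×1050 (q = 19 of N = 74).
Shortfall ratios (z−y)/z: 0.3966 (×19); sum = 7.534483.
I averages over the q = 19 poor units only: 7.534483 / 19 = 0.3966.

0.3966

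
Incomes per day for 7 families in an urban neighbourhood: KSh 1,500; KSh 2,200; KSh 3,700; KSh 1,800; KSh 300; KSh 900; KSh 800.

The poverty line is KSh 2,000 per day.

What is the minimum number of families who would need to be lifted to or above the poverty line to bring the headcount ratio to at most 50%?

2

Currently q = 5 of N = 7 are below the line (H = 0.714).
A headcount ratio of at most 50% allows at most ⌊0.50 × 7⌋ = 3 poor families.
So at least 5 − 3 = 2 must be lifted.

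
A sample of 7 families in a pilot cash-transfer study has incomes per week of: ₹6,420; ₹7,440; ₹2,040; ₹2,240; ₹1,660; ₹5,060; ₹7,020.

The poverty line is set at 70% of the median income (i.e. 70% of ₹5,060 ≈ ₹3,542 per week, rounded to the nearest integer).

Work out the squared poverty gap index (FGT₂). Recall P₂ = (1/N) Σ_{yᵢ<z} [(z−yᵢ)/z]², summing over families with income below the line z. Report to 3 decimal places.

0.085

Below the line: ₹1,660, ₹2,040, ₹2,240 (q = 3 of N = 7).
Relative gaps: (3542−1660)/3542 = 0.5313; (3542−2040)/3542 = 0.4241; (3542−2240)/3542 = 0.3676.
Squared: 0.2823; 0.1798; 0.1351.
Sum = 0.597264; P₂ = 0.597264 / 7 = 0.085.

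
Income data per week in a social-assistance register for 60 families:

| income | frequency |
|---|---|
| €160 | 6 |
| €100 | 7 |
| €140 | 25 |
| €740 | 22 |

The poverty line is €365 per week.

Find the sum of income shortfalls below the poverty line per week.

€8,710

Below z: 7×€100, 25×€140, 6×€160 (q = 38 of N = 60).
Individual gaps: 7×(365−100) = 1855; 25×(365−140) = 5625; 6×(365−160) = 1230.
Aggregate gap = €8,710.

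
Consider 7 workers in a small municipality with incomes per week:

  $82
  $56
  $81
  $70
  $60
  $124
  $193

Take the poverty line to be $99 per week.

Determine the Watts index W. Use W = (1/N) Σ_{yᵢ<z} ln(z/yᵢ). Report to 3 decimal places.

0.258

Below z: $56, $60, $70, $81, $82 (q = 5 of N = 7).
Log shortfalls: ln(99/56) = 0.5698; ln(99/60) = 0.5008; ln(99/70) = 0.3466; ln(99/81) = 0.2007; ln(99/82) = 0.1884.
W = 1.806239 / 7 = 0.258.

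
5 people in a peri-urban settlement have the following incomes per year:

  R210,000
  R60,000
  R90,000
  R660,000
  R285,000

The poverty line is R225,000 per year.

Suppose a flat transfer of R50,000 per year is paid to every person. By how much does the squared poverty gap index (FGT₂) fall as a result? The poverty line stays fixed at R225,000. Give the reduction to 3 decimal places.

0.100

Before: below the line — R60,000, R90,000, R210,000; squared poverty gap index (FGT₂) = 0.18044.
After the R50,000 transfer: below the line — R110,000, R140,000; squared poverty gap index (FGT₂) = 0.08079.
Reduction = 0.18044 − 0.08079 = 0.100.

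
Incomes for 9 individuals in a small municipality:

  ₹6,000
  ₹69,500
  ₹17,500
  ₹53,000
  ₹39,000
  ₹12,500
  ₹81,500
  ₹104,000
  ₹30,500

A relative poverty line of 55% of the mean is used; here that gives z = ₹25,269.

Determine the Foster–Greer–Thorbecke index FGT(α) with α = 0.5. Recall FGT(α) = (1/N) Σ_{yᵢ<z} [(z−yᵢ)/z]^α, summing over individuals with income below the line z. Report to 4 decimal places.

Poor units: ₹6,000, ₹12,500, ₹17,500 (q = 3 of N = 9).
Shortfall ratios: (25269−6000)/25269 = 0.7626; (25269−12500)/25269 = 0.5053; (25269−17500)/25269 = 0.3075.
Raised to α = 0.5: 0.87324; 0.71086; 0.55448.
Sum = 2.138588; FGT(0.5) = 2.138588 / 9 = 0.2376.

0.2376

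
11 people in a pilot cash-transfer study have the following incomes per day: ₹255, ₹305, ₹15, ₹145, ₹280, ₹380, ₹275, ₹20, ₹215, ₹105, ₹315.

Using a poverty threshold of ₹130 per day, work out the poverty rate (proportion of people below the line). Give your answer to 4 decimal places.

0.2727

3 of the 11 people have income below ₹130.
H = 3/11 = 0.2727.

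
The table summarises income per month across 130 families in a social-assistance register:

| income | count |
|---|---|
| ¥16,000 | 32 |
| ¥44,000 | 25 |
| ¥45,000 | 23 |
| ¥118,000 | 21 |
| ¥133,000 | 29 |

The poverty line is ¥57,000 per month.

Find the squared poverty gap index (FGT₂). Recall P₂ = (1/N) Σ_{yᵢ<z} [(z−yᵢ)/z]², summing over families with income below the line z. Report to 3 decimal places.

Below the line: 32×¥16,000, 25×¥44,000, 23×¥45,000 (q = 80 of N = 130).
Relative gaps: (57000−16000)/57000 = 0.7193 (×32); (57000−44000)/57000 = 0.2281 (×25); (57000−45000)/57000 = 0.2105 (×23).
Squared: 0.5174 (×32); 0.0520 (×25); 0.0443 (×23).
Sum = 18.876270; P₂ = 18.876270 / 130 = 0.145.

0.145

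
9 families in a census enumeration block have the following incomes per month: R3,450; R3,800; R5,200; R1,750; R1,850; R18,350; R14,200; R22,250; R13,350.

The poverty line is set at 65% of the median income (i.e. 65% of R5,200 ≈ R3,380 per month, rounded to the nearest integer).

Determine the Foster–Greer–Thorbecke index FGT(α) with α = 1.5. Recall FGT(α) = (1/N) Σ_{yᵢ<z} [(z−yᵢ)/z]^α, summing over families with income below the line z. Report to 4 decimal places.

Poor units: R1,750, R1,850 (q = 2 of N = 9).
Shortfall ratios: (3380−1750)/3380 = 0.4822; (3380−1850)/3380 = 0.4527.
Raised to α = 1.5: 0.33489; 0.30455.
Sum = 0.639446; FGT(1.5) = 0.639446 / 9 = 0.0710.

0.0710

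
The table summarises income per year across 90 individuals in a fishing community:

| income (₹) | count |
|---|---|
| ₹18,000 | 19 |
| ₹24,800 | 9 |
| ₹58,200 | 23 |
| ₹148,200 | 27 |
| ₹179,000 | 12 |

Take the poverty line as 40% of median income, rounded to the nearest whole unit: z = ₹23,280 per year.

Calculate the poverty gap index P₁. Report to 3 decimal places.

0.048

Poor units: 19×₹18,000 (q = 19 of N = 90).
Gap ratios (z−y)/z: (23280−18000)/23280 = 0.2268 (×19).
Σ = 4.309278. Dividing by the full population N = 90 gives P₁ = 0.048.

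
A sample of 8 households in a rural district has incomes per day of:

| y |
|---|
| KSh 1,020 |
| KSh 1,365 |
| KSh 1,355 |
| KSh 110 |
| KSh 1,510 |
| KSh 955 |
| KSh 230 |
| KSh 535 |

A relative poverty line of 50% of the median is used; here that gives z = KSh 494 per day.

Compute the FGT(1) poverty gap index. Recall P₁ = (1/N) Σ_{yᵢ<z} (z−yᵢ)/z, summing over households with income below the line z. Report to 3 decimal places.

Incomes under z: KSh 110, KSh 230 (q = 2 of N = 8).
Normalized shortfalls: (494−110)/494 = 0.7773; (494−230)/494 = 0.5344.
Σ = 1.311741. Dividing by the full population N = 8 gives P₁ = 0.164.

0.164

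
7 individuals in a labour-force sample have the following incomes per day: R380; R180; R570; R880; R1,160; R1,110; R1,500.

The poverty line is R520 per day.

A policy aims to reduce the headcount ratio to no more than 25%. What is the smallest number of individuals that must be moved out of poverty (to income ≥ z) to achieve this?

1

Currently q = 2 of N = 7 are below the line (H = 0.286).
A headcount ratio of at most 25% allows at most ⌊0.25 × 7⌋ = 1 poor individuals.
So at least 2 − 1 = 1 must be lifted.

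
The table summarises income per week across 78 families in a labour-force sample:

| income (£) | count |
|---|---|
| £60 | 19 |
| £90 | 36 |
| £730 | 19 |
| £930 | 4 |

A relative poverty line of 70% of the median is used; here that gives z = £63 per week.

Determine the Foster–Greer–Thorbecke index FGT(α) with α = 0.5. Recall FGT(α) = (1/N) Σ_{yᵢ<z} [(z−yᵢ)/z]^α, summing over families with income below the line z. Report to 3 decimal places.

0.053

Poor units: 19×£60 (q = 19 of N = 78).
Gap ratios (z−y)/z: (63−60)/63 = 0.0476 (×19).
Raised to α = 0.5: 0.21822 (×19).
Sum = 4.146140; FGT(0.5) = 4.146140 / 78 = 0.053.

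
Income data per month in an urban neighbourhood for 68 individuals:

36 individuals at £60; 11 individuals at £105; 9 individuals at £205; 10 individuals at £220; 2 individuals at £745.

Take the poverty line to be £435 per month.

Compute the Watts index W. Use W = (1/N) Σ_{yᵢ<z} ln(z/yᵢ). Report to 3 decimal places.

Below z: 36×£60, 11×£105, 9×£205, 10×£220 (q = 66 of N = 68).
Log gaps: ln(435/60) = 1.9810 (×36); ln(435/105) = 1.4214 (×11); ln(435/205) = 0.7523 (×9); ln(435/220) = 0.6817 (×10).
W = 100.539505 / 68 = 1.479.

1.479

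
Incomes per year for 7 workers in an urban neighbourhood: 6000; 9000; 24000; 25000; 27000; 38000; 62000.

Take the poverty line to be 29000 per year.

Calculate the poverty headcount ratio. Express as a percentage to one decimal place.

5 of the 7 workers have income below 29000.
H = 5/7 = 71.4%.

71.4%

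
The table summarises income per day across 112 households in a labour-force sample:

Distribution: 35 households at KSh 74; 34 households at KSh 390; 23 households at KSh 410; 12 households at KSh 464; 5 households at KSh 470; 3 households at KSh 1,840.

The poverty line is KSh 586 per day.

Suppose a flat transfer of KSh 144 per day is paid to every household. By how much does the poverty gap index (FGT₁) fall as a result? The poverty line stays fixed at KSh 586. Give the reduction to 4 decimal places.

Before: below the line — 35×KSh 74, 34×KSh 390, 23×KSh 410, 12×KSh 464, 5×KSh 470; poverty gap index (FGT₁) = 0.467394.
After the KSh 144 transfer: below the line — 35×KSh 218, 34×KSh 534, 23×KSh 554; poverty gap index (FGT₁) = 0.234398.
Reduction = 0.467394 − 0.234398 = 0.2330.

0.2330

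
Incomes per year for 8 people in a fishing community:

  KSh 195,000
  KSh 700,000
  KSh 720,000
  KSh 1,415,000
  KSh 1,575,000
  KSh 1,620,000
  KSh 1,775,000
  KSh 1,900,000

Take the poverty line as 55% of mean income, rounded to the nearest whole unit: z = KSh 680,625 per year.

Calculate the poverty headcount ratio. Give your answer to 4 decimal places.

0.1250

1 of the 8 people have income below KSh 680,625.
H = 1/8 = 0.1250.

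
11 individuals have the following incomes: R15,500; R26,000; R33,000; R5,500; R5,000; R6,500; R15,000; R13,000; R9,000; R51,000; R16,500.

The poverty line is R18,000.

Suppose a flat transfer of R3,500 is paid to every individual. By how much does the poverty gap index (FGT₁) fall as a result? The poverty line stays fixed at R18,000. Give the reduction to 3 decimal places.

0.124

Before: below the line — R5,000, R5,500, R6,500, R9,000, R13,000, R15,000, R15,500, R16,500; poverty gap index (FGT₁) = 0.29293.
After the R3,500 transfer: below the line — R8,500, R9,000, R10,000, R12,500, R16,500; poverty gap index (FGT₁) = 0.16919.
Reduction = 0.29293 − 0.16919 = 0.124.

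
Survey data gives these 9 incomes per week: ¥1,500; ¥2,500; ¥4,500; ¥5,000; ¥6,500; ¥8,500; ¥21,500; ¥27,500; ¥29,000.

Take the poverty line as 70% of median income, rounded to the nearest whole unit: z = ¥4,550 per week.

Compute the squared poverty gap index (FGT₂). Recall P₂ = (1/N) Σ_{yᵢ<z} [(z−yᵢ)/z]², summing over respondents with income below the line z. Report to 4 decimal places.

Incomes under z: ¥1,500, ¥2,500, ¥4,500 (q = 3 of N = 9).
Gap ratios (z−y)/z: (4550−1500)/4550 = 0.6703; (4550−2500)/4550 = 0.4505; (4550−4500)/4550 = 0.0110.
Squared: 0.4493; 0.2030; 0.0001.
Sum = 0.652457; P₂ = 0.652457 / 9 = 0.0725.

0.0725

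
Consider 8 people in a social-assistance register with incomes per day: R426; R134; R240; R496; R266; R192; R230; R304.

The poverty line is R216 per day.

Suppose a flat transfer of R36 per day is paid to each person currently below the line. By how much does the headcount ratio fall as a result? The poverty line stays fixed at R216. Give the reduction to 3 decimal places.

Before: below the line — R134, R192; headcount ratio = 0.25000.
After the R36 transfer: below the line — R170; headcount ratio = 0.12500.
Reduction = 0.25000 − 0.12500 = 0.125.

0.125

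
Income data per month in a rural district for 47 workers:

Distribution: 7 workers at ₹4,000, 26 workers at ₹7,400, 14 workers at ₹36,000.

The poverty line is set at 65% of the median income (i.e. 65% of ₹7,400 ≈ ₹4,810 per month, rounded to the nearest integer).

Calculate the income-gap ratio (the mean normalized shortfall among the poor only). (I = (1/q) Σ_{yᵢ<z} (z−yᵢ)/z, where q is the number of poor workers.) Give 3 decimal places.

0.168

Poor units: 7×₹4,000 (q = 7 of N = 47).
Shortfall ratios (z−y)/z: 0.1684 (×7); sum = 1.178794.
The income-gap ratio divides by q (the poor only): 1.178794 / 7 = 0.168.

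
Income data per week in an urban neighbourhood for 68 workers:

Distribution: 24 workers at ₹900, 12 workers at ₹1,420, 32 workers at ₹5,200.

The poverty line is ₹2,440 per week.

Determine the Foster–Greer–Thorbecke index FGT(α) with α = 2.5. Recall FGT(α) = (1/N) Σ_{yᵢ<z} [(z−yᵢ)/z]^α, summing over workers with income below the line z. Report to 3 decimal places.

0.132

Poor units: 24×₹900, 12×₹1,420 (q = 36 of N = 68).
Gap ratios (z−y)/z: (2440−900)/2440 = 0.6311 (×24); (2440−1420)/2440 = 0.4180 (×12).
Raised to α = 2.5: 0.31647 (×24); 0.11299 (×12).
Sum = 8.951023; FGT(2.5) = 8.951023 / 68 = 0.132.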